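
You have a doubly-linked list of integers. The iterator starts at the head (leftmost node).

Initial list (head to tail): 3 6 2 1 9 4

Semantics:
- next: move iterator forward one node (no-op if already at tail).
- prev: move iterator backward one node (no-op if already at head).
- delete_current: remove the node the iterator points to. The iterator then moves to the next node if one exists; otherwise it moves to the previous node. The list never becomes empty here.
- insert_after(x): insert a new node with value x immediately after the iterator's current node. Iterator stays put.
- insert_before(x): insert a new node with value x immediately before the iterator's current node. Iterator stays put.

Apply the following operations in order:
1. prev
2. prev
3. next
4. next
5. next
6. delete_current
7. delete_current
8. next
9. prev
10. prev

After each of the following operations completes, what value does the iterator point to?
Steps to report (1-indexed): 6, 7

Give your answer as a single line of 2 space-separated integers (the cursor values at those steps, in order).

After 1 (prev): list=[3, 6, 2, 1, 9, 4] cursor@3
After 2 (prev): list=[3, 6, 2, 1, 9, 4] cursor@3
After 3 (next): list=[3, 6, 2, 1, 9, 4] cursor@6
After 4 (next): list=[3, 6, 2, 1, 9, 4] cursor@2
After 5 (next): list=[3, 6, 2, 1, 9, 4] cursor@1
After 6 (delete_current): list=[3, 6, 2, 9, 4] cursor@9
After 7 (delete_current): list=[3, 6, 2, 4] cursor@4
After 8 (next): list=[3, 6, 2, 4] cursor@4
After 9 (prev): list=[3, 6, 2, 4] cursor@2
After 10 (prev): list=[3, 6, 2, 4] cursor@6

Answer: 9 4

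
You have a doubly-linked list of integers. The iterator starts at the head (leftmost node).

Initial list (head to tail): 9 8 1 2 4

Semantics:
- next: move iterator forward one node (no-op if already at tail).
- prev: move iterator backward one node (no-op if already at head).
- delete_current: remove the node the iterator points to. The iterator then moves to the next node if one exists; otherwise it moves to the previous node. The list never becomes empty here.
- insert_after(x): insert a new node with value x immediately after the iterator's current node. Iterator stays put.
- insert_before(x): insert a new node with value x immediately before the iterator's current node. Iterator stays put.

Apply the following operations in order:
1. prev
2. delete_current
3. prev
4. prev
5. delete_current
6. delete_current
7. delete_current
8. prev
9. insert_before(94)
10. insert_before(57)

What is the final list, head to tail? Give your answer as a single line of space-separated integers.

After 1 (prev): list=[9, 8, 1, 2, 4] cursor@9
After 2 (delete_current): list=[8, 1, 2, 4] cursor@8
After 3 (prev): list=[8, 1, 2, 4] cursor@8
After 4 (prev): list=[8, 1, 2, 4] cursor@8
After 5 (delete_current): list=[1, 2, 4] cursor@1
After 6 (delete_current): list=[2, 4] cursor@2
After 7 (delete_current): list=[4] cursor@4
After 8 (prev): list=[4] cursor@4
After 9 (insert_before(94)): list=[94, 4] cursor@4
After 10 (insert_before(57)): list=[94, 57, 4] cursor@4

Answer: 94 57 4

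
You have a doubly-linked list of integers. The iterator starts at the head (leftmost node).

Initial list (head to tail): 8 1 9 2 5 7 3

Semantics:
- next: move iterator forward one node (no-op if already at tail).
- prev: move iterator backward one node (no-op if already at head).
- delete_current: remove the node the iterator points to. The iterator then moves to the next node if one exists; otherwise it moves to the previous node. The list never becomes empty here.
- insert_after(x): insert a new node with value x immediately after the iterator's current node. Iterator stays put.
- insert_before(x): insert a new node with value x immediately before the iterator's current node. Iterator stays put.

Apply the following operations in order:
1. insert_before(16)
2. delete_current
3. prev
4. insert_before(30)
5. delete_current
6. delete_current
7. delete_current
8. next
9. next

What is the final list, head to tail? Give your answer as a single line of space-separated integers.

Answer: 30 2 5 7 3

Derivation:
After 1 (insert_before(16)): list=[16, 8, 1, 9, 2, 5, 7, 3] cursor@8
After 2 (delete_current): list=[16, 1, 9, 2, 5, 7, 3] cursor@1
After 3 (prev): list=[16, 1, 9, 2, 5, 7, 3] cursor@16
After 4 (insert_before(30)): list=[30, 16, 1, 9, 2, 5, 7, 3] cursor@16
After 5 (delete_current): list=[30, 1, 9, 2, 5, 7, 3] cursor@1
After 6 (delete_current): list=[30, 9, 2, 5, 7, 3] cursor@9
After 7 (delete_current): list=[30, 2, 5, 7, 3] cursor@2
After 8 (next): list=[30, 2, 5, 7, 3] cursor@5
After 9 (next): list=[30, 2, 5, 7, 3] cursor@7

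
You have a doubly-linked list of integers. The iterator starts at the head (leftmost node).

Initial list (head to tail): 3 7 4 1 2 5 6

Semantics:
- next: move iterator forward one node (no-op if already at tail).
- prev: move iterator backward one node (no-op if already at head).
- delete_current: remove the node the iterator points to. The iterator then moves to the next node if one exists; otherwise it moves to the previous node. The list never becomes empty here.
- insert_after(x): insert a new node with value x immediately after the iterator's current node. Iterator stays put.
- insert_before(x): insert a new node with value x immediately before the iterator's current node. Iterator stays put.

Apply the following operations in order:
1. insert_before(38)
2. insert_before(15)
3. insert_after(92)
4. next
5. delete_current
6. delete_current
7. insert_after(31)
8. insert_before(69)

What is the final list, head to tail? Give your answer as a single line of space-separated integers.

Answer: 38 15 3 69 4 31 1 2 5 6

Derivation:
After 1 (insert_before(38)): list=[38, 3, 7, 4, 1, 2, 5, 6] cursor@3
After 2 (insert_before(15)): list=[38, 15, 3, 7, 4, 1, 2, 5, 6] cursor@3
After 3 (insert_after(92)): list=[38, 15, 3, 92, 7, 4, 1, 2, 5, 6] cursor@3
After 4 (next): list=[38, 15, 3, 92, 7, 4, 1, 2, 5, 6] cursor@92
After 5 (delete_current): list=[38, 15, 3, 7, 4, 1, 2, 5, 6] cursor@7
After 6 (delete_current): list=[38, 15, 3, 4, 1, 2, 5, 6] cursor@4
After 7 (insert_after(31)): list=[38, 15, 3, 4, 31, 1, 2, 5, 6] cursor@4
After 8 (insert_before(69)): list=[38, 15, 3, 69, 4, 31, 1, 2, 5, 6] cursor@4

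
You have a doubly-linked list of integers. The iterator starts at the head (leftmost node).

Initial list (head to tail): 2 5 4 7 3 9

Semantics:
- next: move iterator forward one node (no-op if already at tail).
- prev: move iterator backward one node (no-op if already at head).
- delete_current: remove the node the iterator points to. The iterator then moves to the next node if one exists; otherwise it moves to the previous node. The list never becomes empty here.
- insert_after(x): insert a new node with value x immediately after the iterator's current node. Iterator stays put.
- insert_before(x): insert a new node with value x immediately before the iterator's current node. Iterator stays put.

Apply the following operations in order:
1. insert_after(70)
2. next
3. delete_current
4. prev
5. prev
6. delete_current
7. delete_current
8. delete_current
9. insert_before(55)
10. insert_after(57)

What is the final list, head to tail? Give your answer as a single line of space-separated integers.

Answer: 55 7 57 3 9

Derivation:
After 1 (insert_after(70)): list=[2, 70, 5, 4, 7, 3, 9] cursor@2
After 2 (next): list=[2, 70, 5, 4, 7, 3, 9] cursor@70
After 3 (delete_current): list=[2, 5, 4, 7, 3, 9] cursor@5
After 4 (prev): list=[2, 5, 4, 7, 3, 9] cursor@2
After 5 (prev): list=[2, 5, 4, 7, 3, 9] cursor@2
After 6 (delete_current): list=[5, 4, 7, 3, 9] cursor@5
After 7 (delete_current): list=[4, 7, 3, 9] cursor@4
After 8 (delete_current): list=[7, 3, 9] cursor@7
After 9 (insert_before(55)): list=[55, 7, 3, 9] cursor@7
After 10 (insert_after(57)): list=[55, 7, 57, 3, 9] cursor@7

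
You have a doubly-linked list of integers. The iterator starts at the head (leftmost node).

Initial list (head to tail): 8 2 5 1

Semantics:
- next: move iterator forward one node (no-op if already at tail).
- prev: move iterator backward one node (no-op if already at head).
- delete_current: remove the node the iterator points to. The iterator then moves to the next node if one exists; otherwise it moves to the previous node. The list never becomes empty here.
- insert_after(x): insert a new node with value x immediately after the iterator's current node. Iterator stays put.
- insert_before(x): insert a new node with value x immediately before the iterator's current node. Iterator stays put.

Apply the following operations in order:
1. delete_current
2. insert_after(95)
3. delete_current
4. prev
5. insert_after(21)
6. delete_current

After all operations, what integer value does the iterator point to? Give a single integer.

Answer: 21

Derivation:
After 1 (delete_current): list=[2, 5, 1] cursor@2
After 2 (insert_after(95)): list=[2, 95, 5, 1] cursor@2
After 3 (delete_current): list=[95, 5, 1] cursor@95
After 4 (prev): list=[95, 5, 1] cursor@95
After 5 (insert_after(21)): list=[95, 21, 5, 1] cursor@95
After 6 (delete_current): list=[21, 5, 1] cursor@21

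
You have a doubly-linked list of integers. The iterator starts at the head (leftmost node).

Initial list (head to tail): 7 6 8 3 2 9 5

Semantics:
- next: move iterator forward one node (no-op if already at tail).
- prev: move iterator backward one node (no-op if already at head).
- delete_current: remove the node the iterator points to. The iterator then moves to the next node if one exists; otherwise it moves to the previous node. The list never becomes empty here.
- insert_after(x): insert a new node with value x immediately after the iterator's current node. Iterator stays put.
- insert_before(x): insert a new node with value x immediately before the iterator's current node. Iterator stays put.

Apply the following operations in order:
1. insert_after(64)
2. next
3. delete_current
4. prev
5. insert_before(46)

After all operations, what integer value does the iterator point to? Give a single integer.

After 1 (insert_after(64)): list=[7, 64, 6, 8, 3, 2, 9, 5] cursor@7
After 2 (next): list=[7, 64, 6, 8, 3, 2, 9, 5] cursor@64
After 3 (delete_current): list=[7, 6, 8, 3, 2, 9, 5] cursor@6
After 4 (prev): list=[7, 6, 8, 3, 2, 9, 5] cursor@7
After 5 (insert_before(46)): list=[46, 7, 6, 8, 3, 2, 9, 5] cursor@7

Answer: 7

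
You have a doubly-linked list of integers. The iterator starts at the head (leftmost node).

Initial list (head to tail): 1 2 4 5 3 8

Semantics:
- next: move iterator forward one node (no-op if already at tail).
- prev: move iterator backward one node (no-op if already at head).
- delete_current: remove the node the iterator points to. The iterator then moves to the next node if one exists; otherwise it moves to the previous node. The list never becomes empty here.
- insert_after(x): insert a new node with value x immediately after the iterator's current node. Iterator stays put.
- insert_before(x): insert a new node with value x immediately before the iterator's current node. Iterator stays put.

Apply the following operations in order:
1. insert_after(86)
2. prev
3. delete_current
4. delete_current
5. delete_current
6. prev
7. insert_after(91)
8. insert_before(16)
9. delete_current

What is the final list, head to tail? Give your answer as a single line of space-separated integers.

Answer: 16 91 5 3 8

Derivation:
After 1 (insert_after(86)): list=[1, 86, 2, 4, 5, 3, 8] cursor@1
After 2 (prev): list=[1, 86, 2, 4, 5, 3, 8] cursor@1
After 3 (delete_current): list=[86, 2, 4, 5, 3, 8] cursor@86
After 4 (delete_current): list=[2, 4, 5, 3, 8] cursor@2
After 5 (delete_current): list=[4, 5, 3, 8] cursor@4
After 6 (prev): list=[4, 5, 3, 8] cursor@4
After 7 (insert_after(91)): list=[4, 91, 5, 3, 8] cursor@4
After 8 (insert_before(16)): list=[16, 4, 91, 5, 3, 8] cursor@4
After 9 (delete_current): list=[16, 91, 5, 3, 8] cursor@91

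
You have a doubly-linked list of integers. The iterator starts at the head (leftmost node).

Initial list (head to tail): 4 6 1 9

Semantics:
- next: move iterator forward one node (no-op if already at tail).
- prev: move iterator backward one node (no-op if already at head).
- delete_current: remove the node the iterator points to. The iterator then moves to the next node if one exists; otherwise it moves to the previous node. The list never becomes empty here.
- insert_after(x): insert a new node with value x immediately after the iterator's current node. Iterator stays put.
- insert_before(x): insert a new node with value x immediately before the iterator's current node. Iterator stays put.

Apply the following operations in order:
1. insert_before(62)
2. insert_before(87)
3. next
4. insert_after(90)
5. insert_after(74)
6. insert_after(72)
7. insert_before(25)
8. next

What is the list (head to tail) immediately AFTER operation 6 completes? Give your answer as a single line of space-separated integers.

Answer: 62 87 4 6 72 74 90 1 9

Derivation:
After 1 (insert_before(62)): list=[62, 4, 6, 1, 9] cursor@4
After 2 (insert_before(87)): list=[62, 87, 4, 6, 1, 9] cursor@4
After 3 (next): list=[62, 87, 4, 6, 1, 9] cursor@6
After 4 (insert_after(90)): list=[62, 87, 4, 6, 90, 1, 9] cursor@6
After 5 (insert_after(74)): list=[62, 87, 4, 6, 74, 90, 1, 9] cursor@6
After 6 (insert_after(72)): list=[62, 87, 4, 6, 72, 74, 90, 1, 9] cursor@6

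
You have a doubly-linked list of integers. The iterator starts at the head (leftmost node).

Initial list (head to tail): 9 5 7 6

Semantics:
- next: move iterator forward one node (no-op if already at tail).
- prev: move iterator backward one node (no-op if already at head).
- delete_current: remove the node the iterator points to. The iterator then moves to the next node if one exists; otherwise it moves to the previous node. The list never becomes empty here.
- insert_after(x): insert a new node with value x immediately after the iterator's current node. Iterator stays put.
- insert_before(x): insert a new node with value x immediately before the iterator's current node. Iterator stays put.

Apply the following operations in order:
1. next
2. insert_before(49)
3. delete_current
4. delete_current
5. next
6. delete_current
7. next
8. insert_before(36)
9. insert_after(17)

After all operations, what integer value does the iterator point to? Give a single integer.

Answer: 49

Derivation:
After 1 (next): list=[9, 5, 7, 6] cursor@5
After 2 (insert_before(49)): list=[9, 49, 5, 7, 6] cursor@5
After 3 (delete_current): list=[9, 49, 7, 6] cursor@7
After 4 (delete_current): list=[9, 49, 6] cursor@6
After 5 (next): list=[9, 49, 6] cursor@6
After 6 (delete_current): list=[9, 49] cursor@49
After 7 (next): list=[9, 49] cursor@49
After 8 (insert_before(36)): list=[9, 36, 49] cursor@49
After 9 (insert_after(17)): list=[9, 36, 49, 17] cursor@49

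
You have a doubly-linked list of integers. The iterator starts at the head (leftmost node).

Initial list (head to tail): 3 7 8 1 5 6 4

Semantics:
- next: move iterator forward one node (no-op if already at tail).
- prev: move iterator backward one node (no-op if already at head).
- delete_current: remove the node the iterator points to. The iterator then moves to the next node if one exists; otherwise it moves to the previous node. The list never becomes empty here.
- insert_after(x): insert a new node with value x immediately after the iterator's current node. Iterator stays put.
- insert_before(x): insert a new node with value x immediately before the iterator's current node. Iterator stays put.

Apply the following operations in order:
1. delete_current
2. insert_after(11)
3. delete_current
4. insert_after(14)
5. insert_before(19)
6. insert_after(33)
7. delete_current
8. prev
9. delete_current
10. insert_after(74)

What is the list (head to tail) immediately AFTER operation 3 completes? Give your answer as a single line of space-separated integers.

Answer: 11 8 1 5 6 4

Derivation:
After 1 (delete_current): list=[7, 8, 1, 5, 6, 4] cursor@7
After 2 (insert_after(11)): list=[7, 11, 8, 1, 5, 6, 4] cursor@7
After 3 (delete_current): list=[11, 8, 1, 5, 6, 4] cursor@11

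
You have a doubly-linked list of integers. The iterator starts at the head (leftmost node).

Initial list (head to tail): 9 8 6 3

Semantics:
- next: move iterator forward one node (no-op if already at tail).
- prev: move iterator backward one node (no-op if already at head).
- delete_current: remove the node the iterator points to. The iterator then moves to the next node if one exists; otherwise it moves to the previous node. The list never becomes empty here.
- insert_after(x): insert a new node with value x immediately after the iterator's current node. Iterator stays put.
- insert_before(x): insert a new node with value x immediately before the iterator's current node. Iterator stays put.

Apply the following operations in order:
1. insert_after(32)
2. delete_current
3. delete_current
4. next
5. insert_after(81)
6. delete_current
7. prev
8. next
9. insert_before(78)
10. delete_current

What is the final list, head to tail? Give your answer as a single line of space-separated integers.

After 1 (insert_after(32)): list=[9, 32, 8, 6, 3] cursor@9
After 2 (delete_current): list=[32, 8, 6, 3] cursor@32
After 3 (delete_current): list=[8, 6, 3] cursor@8
After 4 (next): list=[8, 6, 3] cursor@6
After 5 (insert_after(81)): list=[8, 6, 81, 3] cursor@6
After 6 (delete_current): list=[8, 81, 3] cursor@81
After 7 (prev): list=[8, 81, 3] cursor@8
After 8 (next): list=[8, 81, 3] cursor@81
After 9 (insert_before(78)): list=[8, 78, 81, 3] cursor@81
After 10 (delete_current): list=[8, 78, 3] cursor@3

Answer: 8 78 3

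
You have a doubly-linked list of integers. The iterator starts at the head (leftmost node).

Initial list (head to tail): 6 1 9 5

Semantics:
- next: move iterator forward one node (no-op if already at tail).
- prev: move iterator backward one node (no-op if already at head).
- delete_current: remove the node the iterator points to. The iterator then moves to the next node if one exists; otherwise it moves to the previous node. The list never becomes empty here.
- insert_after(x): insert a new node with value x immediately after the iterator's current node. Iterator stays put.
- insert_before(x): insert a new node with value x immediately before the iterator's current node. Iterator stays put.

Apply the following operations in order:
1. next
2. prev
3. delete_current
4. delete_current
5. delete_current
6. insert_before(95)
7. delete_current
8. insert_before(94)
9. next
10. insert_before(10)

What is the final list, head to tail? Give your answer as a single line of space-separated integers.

Answer: 94 10 95

Derivation:
After 1 (next): list=[6, 1, 9, 5] cursor@1
After 2 (prev): list=[6, 1, 9, 5] cursor@6
After 3 (delete_current): list=[1, 9, 5] cursor@1
After 4 (delete_current): list=[9, 5] cursor@9
After 5 (delete_current): list=[5] cursor@5
After 6 (insert_before(95)): list=[95, 5] cursor@5
After 7 (delete_current): list=[95] cursor@95
After 8 (insert_before(94)): list=[94, 95] cursor@95
After 9 (next): list=[94, 95] cursor@95
After 10 (insert_before(10)): list=[94, 10, 95] cursor@95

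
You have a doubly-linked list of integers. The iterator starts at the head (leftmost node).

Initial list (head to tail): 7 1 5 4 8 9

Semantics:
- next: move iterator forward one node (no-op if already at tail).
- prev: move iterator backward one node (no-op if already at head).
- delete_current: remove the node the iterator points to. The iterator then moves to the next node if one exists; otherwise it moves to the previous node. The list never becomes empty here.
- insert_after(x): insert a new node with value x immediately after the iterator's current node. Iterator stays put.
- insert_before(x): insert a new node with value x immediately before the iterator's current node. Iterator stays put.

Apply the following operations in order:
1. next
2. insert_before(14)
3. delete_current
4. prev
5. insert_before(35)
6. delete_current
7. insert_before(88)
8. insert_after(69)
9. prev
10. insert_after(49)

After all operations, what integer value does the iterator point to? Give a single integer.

Answer: 88

Derivation:
After 1 (next): list=[7, 1, 5, 4, 8, 9] cursor@1
After 2 (insert_before(14)): list=[7, 14, 1, 5, 4, 8, 9] cursor@1
After 3 (delete_current): list=[7, 14, 5, 4, 8, 9] cursor@5
After 4 (prev): list=[7, 14, 5, 4, 8, 9] cursor@14
After 5 (insert_before(35)): list=[7, 35, 14, 5, 4, 8, 9] cursor@14
After 6 (delete_current): list=[7, 35, 5, 4, 8, 9] cursor@5
After 7 (insert_before(88)): list=[7, 35, 88, 5, 4, 8, 9] cursor@5
After 8 (insert_after(69)): list=[7, 35, 88, 5, 69, 4, 8, 9] cursor@5
After 9 (prev): list=[7, 35, 88, 5, 69, 4, 8, 9] cursor@88
After 10 (insert_after(49)): list=[7, 35, 88, 49, 5, 69, 4, 8, 9] cursor@88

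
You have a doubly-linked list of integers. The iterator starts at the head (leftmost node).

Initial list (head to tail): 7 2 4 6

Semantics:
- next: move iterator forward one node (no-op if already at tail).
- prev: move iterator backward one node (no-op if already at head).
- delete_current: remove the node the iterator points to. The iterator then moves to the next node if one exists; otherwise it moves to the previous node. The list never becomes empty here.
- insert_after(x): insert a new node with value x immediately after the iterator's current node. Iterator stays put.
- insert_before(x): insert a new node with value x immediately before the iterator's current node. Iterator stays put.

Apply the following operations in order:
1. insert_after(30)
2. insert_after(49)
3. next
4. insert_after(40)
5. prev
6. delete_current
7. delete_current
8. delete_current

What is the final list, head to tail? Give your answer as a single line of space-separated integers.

After 1 (insert_after(30)): list=[7, 30, 2, 4, 6] cursor@7
After 2 (insert_after(49)): list=[7, 49, 30, 2, 4, 6] cursor@7
After 3 (next): list=[7, 49, 30, 2, 4, 6] cursor@49
After 4 (insert_after(40)): list=[7, 49, 40, 30, 2, 4, 6] cursor@49
After 5 (prev): list=[7, 49, 40, 30, 2, 4, 6] cursor@7
After 6 (delete_current): list=[49, 40, 30, 2, 4, 6] cursor@49
After 7 (delete_current): list=[40, 30, 2, 4, 6] cursor@40
After 8 (delete_current): list=[30, 2, 4, 6] cursor@30

Answer: 30 2 4 6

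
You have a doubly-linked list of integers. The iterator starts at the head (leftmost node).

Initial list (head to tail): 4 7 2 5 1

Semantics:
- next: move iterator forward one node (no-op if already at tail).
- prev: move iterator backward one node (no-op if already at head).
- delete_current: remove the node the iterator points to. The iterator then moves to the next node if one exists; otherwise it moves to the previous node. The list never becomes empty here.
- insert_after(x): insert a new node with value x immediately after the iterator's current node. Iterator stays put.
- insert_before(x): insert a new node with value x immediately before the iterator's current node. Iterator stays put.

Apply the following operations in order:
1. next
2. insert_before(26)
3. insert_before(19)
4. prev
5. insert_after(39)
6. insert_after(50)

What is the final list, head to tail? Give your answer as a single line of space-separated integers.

After 1 (next): list=[4, 7, 2, 5, 1] cursor@7
After 2 (insert_before(26)): list=[4, 26, 7, 2, 5, 1] cursor@7
After 3 (insert_before(19)): list=[4, 26, 19, 7, 2, 5, 1] cursor@7
After 4 (prev): list=[4, 26, 19, 7, 2, 5, 1] cursor@19
After 5 (insert_after(39)): list=[4, 26, 19, 39, 7, 2, 5, 1] cursor@19
After 6 (insert_after(50)): list=[4, 26, 19, 50, 39, 7, 2, 5, 1] cursor@19

Answer: 4 26 19 50 39 7 2 5 1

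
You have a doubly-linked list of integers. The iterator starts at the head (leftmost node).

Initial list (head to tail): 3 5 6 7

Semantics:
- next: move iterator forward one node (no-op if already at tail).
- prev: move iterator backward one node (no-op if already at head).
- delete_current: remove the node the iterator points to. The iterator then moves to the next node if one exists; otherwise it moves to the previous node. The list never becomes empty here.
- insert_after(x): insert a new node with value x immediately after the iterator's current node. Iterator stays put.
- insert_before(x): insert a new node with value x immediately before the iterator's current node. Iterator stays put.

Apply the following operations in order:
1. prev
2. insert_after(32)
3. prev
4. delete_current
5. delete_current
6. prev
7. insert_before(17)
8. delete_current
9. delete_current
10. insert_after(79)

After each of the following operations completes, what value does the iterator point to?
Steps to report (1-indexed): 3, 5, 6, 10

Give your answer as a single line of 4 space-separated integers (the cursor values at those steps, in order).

Answer: 3 5 5 7

Derivation:
After 1 (prev): list=[3, 5, 6, 7] cursor@3
After 2 (insert_after(32)): list=[3, 32, 5, 6, 7] cursor@3
After 3 (prev): list=[3, 32, 5, 6, 7] cursor@3
After 4 (delete_current): list=[32, 5, 6, 7] cursor@32
After 5 (delete_current): list=[5, 6, 7] cursor@5
After 6 (prev): list=[5, 6, 7] cursor@5
After 7 (insert_before(17)): list=[17, 5, 6, 7] cursor@5
After 8 (delete_current): list=[17, 6, 7] cursor@6
After 9 (delete_current): list=[17, 7] cursor@7
After 10 (insert_after(79)): list=[17, 7, 79] cursor@7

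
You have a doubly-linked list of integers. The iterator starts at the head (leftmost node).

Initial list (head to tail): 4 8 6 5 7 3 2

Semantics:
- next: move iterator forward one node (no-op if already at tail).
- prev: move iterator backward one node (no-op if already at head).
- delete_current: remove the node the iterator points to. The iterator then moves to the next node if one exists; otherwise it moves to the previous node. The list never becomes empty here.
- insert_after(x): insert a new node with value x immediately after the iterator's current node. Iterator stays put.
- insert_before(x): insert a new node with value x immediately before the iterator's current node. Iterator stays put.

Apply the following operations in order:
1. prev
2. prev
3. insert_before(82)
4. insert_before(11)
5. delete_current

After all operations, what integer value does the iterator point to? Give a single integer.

After 1 (prev): list=[4, 8, 6, 5, 7, 3, 2] cursor@4
After 2 (prev): list=[4, 8, 6, 5, 7, 3, 2] cursor@4
After 3 (insert_before(82)): list=[82, 4, 8, 6, 5, 7, 3, 2] cursor@4
After 4 (insert_before(11)): list=[82, 11, 4, 8, 6, 5, 7, 3, 2] cursor@4
After 5 (delete_current): list=[82, 11, 8, 6, 5, 7, 3, 2] cursor@8

Answer: 8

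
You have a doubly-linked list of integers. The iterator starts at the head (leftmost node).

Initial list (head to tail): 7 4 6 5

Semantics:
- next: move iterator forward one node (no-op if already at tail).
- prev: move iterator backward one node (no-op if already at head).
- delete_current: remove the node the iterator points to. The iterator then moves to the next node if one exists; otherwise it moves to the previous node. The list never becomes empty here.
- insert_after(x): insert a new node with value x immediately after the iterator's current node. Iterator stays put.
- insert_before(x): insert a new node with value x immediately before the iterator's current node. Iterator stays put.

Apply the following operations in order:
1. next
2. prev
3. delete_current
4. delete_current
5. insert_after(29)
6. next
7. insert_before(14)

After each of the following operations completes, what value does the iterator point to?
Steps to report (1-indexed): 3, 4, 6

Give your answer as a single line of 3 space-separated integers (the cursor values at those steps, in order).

After 1 (next): list=[7, 4, 6, 5] cursor@4
After 2 (prev): list=[7, 4, 6, 5] cursor@7
After 3 (delete_current): list=[4, 6, 5] cursor@4
After 4 (delete_current): list=[6, 5] cursor@6
After 5 (insert_after(29)): list=[6, 29, 5] cursor@6
After 6 (next): list=[6, 29, 5] cursor@29
After 7 (insert_before(14)): list=[6, 14, 29, 5] cursor@29

Answer: 4 6 29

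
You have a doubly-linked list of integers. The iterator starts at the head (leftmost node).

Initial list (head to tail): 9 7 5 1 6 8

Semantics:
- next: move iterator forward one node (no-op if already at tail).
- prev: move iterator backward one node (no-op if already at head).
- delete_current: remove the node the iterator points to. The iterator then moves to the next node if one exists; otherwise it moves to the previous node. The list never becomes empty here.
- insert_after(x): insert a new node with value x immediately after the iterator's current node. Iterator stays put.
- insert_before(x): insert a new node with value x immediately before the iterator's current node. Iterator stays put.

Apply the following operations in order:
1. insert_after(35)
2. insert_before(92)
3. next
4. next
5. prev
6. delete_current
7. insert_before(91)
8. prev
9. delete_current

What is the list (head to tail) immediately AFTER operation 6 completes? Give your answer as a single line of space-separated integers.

Answer: 92 9 7 5 1 6 8

Derivation:
After 1 (insert_after(35)): list=[9, 35, 7, 5, 1, 6, 8] cursor@9
After 2 (insert_before(92)): list=[92, 9, 35, 7, 5, 1, 6, 8] cursor@9
After 3 (next): list=[92, 9, 35, 7, 5, 1, 6, 8] cursor@35
After 4 (next): list=[92, 9, 35, 7, 5, 1, 6, 8] cursor@7
After 5 (prev): list=[92, 9, 35, 7, 5, 1, 6, 8] cursor@35
After 6 (delete_current): list=[92, 9, 7, 5, 1, 6, 8] cursor@7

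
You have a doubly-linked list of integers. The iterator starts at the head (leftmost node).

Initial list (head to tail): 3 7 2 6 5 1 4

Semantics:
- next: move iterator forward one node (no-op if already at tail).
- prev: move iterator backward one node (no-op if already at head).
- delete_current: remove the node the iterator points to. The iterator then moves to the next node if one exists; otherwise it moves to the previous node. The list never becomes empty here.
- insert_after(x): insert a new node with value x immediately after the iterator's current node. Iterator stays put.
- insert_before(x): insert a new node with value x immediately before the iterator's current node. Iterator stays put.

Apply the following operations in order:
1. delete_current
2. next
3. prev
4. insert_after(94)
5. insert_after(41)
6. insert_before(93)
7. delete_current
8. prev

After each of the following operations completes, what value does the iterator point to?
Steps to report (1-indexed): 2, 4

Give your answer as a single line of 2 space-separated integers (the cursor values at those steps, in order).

After 1 (delete_current): list=[7, 2, 6, 5, 1, 4] cursor@7
After 2 (next): list=[7, 2, 6, 5, 1, 4] cursor@2
After 3 (prev): list=[7, 2, 6, 5, 1, 4] cursor@7
After 4 (insert_after(94)): list=[7, 94, 2, 6, 5, 1, 4] cursor@7
After 5 (insert_after(41)): list=[7, 41, 94, 2, 6, 5, 1, 4] cursor@7
After 6 (insert_before(93)): list=[93, 7, 41, 94, 2, 6, 5, 1, 4] cursor@7
After 7 (delete_current): list=[93, 41, 94, 2, 6, 5, 1, 4] cursor@41
After 8 (prev): list=[93, 41, 94, 2, 6, 5, 1, 4] cursor@93

Answer: 2 7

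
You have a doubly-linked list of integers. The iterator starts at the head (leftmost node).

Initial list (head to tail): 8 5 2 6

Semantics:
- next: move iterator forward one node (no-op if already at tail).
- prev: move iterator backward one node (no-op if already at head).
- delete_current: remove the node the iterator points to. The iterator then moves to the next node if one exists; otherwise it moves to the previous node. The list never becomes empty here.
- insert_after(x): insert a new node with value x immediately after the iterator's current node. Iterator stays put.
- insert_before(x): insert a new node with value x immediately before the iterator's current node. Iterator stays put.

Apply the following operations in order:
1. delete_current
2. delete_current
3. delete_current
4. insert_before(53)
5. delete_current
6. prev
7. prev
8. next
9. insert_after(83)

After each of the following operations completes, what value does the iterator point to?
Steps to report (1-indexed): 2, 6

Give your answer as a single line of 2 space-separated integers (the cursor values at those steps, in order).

After 1 (delete_current): list=[5, 2, 6] cursor@5
After 2 (delete_current): list=[2, 6] cursor@2
After 3 (delete_current): list=[6] cursor@6
After 4 (insert_before(53)): list=[53, 6] cursor@6
After 5 (delete_current): list=[53] cursor@53
After 6 (prev): list=[53] cursor@53
After 7 (prev): list=[53] cursor@53
After 8 (next): list=[53] cursor@53
After 9 (insert_after(83)): list=[53, 83] cursor@53

Answer: 2 53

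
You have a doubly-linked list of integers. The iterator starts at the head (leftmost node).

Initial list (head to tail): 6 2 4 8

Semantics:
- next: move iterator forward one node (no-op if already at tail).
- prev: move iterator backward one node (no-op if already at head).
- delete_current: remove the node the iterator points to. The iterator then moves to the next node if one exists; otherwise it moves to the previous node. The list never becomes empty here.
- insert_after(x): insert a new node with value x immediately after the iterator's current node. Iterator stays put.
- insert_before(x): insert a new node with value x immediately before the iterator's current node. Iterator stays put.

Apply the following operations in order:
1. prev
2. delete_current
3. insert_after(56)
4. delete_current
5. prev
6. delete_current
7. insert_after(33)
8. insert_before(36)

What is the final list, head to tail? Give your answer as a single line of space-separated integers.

After 1 (prev): list=[6, 2, 4, 8] cursor@6
After 2 (delete_current): list=[2, 4, 8] cursor@2
After 3 (insert_after(56)): list=[2, 56, 4, 8] cursor@2
After 4 (delete_current): list=[56, 4, 8] cursor@56
After 5 (prev): list=[56, 4, 8] cursor@56
After 6 (delete_current): list=[4, 8] cursor@4
After 7 (insert_after(33)): list=[4, 33, 8] cursor@4
After 8 (insert_before(36)): list=[36, 4, 33, 8] cursor@4

Answer: 36 4 33 8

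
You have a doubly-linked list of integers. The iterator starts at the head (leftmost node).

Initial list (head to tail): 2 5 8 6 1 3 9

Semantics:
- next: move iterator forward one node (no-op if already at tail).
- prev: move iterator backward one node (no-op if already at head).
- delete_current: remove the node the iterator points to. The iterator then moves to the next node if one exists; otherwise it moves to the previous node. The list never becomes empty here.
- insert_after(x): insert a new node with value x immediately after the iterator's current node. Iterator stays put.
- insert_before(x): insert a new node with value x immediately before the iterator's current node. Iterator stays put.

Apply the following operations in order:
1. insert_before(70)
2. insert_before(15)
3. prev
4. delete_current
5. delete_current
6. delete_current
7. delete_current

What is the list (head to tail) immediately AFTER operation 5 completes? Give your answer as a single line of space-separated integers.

Answer: 70 5 8 6 1 3 9

Derivation:
After 1 (insert_before(70)): list=[70, 2, 5, 8, 6, 1, 3, 9] cursor@2
After 2 (insert_before(15)): list=[70, 15, 2, 5, 8, 6, 1, 3, 9] cursor@2
After 3 (prev): list=[70, 15, 2, 5, 8, 6, 1, 3, 9] cursor@15
After 4 (delete_current): list=[70, 2, 5, 8, 6, 1, 3, 9] cursor@2
After 5 (delete_current): list=[70, 5, 8, 6, 1, 3, 9] cursor@5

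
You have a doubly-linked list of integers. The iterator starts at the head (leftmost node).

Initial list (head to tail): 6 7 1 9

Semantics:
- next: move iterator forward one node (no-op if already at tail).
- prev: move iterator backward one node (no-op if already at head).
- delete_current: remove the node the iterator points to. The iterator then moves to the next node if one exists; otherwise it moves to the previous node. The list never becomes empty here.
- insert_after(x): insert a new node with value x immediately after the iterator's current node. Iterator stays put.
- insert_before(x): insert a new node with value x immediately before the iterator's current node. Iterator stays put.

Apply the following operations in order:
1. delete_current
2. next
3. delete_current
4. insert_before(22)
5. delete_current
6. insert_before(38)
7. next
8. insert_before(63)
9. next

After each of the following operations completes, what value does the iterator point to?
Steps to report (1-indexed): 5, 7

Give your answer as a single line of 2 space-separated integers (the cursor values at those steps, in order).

Answer: 22 22

Derivation:
After 1 (delete_current): list=[7, 1, 9] cursor@7
After 2 (next): list=[7, 1, 9] cursor@1
After 3 (delete_current): list=[7, 9] cursor@9
After 4 (insert_before(22)): list=[7, 22, 9] cursor@9
After 5 (delete_current): list=[7, 22] cursor@22
After 6 (insert_before(38)): list=[7, 38, 22] cursor@22
After 7 (next): list=[7, 38, 22] cursor@22
After 8 (insert_before(63)): list=[7, 38, 63, 22] cursor@22
After 9 (next): list=[7, 38, 63, 22] cursor@22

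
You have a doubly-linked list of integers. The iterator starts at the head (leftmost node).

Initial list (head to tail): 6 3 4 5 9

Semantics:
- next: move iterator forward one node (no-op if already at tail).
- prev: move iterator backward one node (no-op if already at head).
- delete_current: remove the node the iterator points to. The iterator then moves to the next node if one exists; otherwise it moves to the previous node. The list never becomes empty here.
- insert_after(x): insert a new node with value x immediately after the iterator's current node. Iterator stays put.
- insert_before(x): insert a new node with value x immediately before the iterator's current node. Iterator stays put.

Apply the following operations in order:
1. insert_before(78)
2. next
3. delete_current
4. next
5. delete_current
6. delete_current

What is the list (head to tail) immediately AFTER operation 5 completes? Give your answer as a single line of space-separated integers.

After 1 (insert_before(78)): list=[78, 6, 3, 4, 5, 9] cursor@6
After 2 (next): list=[78, 6, 3, 4, 5, 9] cursor@3
After 3 (delete_current): list=[78, 6, 4, 5, 9] cursor@4
After 4 (next): list=[78, 6, 4, 5, 9] cursor@5
After 5 (delete_current): list=[78, 6, 4, 9] cursor@9

Answer: 78 6 4 9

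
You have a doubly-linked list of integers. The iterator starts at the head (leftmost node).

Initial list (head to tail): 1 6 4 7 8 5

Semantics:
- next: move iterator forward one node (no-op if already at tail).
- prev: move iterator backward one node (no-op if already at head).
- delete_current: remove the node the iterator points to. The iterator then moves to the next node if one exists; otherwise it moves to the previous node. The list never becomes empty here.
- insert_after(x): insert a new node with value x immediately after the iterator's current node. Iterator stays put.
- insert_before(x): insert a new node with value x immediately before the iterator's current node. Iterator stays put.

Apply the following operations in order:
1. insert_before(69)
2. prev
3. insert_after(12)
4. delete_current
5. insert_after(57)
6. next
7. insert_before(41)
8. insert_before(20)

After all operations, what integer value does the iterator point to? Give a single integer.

After 1 (insert_before(69)): list=[69, 1, 6, 4, 7, 8, 5] cursor@1
After 2 (prev): list=[69, 1, 6, 4, 7, 8, 5] cursor@69
After 3 (insert_after(12)): list=[69, 12, 1, 6, 4, 7, 8, 5] cursor@69
After 4 (delete_current): list=[12, 1, 6, 4, 7, 8, 5] cursor@12
After 5 (insert_after(57)): list=[12, 57, 1, 6, 4, 7, 8, 5] cursor@12
After 6 (next): list=[12, 57, 1, 6, 4, 7, 8, 5] cursor@57
After 7 (insert_before(41)): list=[12, 41, 57, 1, 6, 4, 7, 8, 5] cursor@57
After 8 (insert_before(20)): list=[12, 41, 20, 57, 1, 6, 4, 7, 8, 5] cursor@57

Answer: 57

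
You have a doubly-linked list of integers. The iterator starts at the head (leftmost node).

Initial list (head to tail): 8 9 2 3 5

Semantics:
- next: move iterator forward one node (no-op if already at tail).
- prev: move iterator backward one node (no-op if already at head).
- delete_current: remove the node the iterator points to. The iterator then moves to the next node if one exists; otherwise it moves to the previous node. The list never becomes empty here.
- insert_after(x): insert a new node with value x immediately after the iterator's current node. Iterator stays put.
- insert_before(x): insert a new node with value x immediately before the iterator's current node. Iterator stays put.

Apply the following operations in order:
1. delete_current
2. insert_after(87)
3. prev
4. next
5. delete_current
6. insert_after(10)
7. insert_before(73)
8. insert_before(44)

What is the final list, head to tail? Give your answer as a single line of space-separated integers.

Answer: 9 73 44 2 10 3 5

Derivation:
After 1 (delete_current): list=[9, 2, 3, 5] cursor@9
After 2 (insert_after(87)): list=[9, 87, 2, 3, 5] cursor@9
After 3 (prev): list=[9, 87, 2, 3, 5] cursor@9
After 4 (next): list=[9, 87, 2, 3, 5] cursor@87
After 5 (delete_current): list=[9, 2, 3, 5] cursor@2
After 6 (insert_after(10)): list=[9, 2, 10, 3, 5] cursor@2
After 7 (insert_before(73)): list=[9, 73, 2, 10, 3, 5] cursor@2
After 8 (insert_before(44)): list=[9, 73, 44, 2, 10, 3, 5] cursor@2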